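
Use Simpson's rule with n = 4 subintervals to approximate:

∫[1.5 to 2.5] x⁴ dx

f(x) = x⁴
a = 1.5, b = 2.5, n = 4
h = (b - a)/n = 0.250000

Simpson's rule: (h/3)[f(x₀) + 4f(x₁) + 2f(x₂) + ... + f(xₙ)]

x_0 = 1.5000, f(x_0) = 5.062500, coefficient = 1
x_1 = 1.7500, f(x_1) = 9.378906, coefficient = 4
x_2 = 2.0000, f(x_2) = 16.000000, coefficient = 2
x_3 = 2.2500, f(x_3) = 25.628906, coefficient = 4
x_4 = 2.5000, f(x_4) = 39.062500, coefficient = 1

I ≈ (0.250000/3) × 216.156250 = 18.013021
Exact value: 18.012500
Error: 0.000521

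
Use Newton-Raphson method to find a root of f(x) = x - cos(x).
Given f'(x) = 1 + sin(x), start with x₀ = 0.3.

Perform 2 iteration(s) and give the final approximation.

f(x) = x - cos(x)
f'(x) = 1 + sin(x)
x₀ = 0.3

Newton-Raphson formula: x_{n+1} = x_n - f(x_n)/f'(x_n)

Iteration 1:
  f(0.300000) = -0.655336
  f'(0.300000) = 1.295520
  x_1 = 0.300000 - (-0.655336)/1.295520 = 0.805848
Iteration 2:
  f(0.805848) = 0.113349
  f'(0.805848) = 1.721418
  x_2 = 0.805848 - 0.113349/1.721418 = 0.740002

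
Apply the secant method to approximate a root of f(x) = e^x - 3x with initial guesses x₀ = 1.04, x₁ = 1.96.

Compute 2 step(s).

f(x) = e^x - 3x
x₀ = 1.04, x₁ = 1.96

Secant formula: x_{n+1} = x_n - f(x_n)(x_n - x_{n-1})/(f(x_n) - f(x_{n-1}))

Iteration 1:
  f(1.040000) = -0.290783
  f(1.960000) = 1.219327
  x_2 = 1.960000 - 1.219327×(1.960000 - 1.040000)/(1.219327 - (-0.290783))
       = 1.217153
Iteration 2:
  f(1.960000) = 1.219327
  f(1.217153) = -0.273901
  x_3 = 1.217153 - (-0.273901)×(1.217153 - 1.960000)/(-0.273901 - 1.219327)
       = 1.353412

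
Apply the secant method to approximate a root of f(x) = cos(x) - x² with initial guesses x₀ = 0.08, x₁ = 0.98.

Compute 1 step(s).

f(x) = cos(x) - x²
x₀ = 0.08, x₁ = 0.98

Secant formula: x_{n+1} = x_n - f(x_n)(x_n - x_{n-1})/(f(x_n) - f(x_{n-1}))

Iteration 1:
  f(0.080000) = 0.990402
  f(0.980000) = -0.403377
  x_2 = 0.980000 - (-0.403377)×(0.980000 - 0.080000)/(-0.403377 - 0.990402)
       = 0.719529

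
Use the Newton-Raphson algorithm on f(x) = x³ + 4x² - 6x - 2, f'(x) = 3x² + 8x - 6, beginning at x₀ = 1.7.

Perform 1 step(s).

f(x) = x³ + 4x² - 6x - 2
f'(x) = 3x² + 8x - 6
x₀ = 1.7

Newton-Raphson formula: x_{n+1} = x_n - f(x_n)/f'(x_n)

Iteration 1:
  f(1.700000) = 4.273000
  f'(1.700000) = 16.270000
  x_1 = 1.700000 - 4.273000/16.270000 = 1.437369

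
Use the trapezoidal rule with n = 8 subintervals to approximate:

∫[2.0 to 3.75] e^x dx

f(x) = e^x
a = 2.0, b = 3.75, n = 8
h = (b - a)/n = 0.218750

Trapezoidal rule: (h/2)[f(x₀) + 2f(x₁) + 2f(x₂) + ... + f(xₙ)]

x_0 = 2.0000, f(x_0) = 7.389056, coefficient = 1
x_1 = 2.2188, f(x_1) = 9.195829, coefficient = 2
x_2 = 2.4375, f(x_2) = 11.444394, coefficient = 2
x_3 = 2.6562, f(x_3) = 14.242778, coefficient = 2
x_4 = 2.8750, f(x_4) = 17.725424, coefficient = 2
x_5 = 3.0938, f(x_5) = 22.059647, coefficient = 2
x_6 = 3.3125, f(x_6) = 27.453674, coefficient = 2
x_7 = 3.5312, f(x_7) = 34.166649, coefficient = 2
x_8 = 3.7500, f(x_8) = 42.521082, coefficient = 1

I ≈ (0.218750/2) × 322.486929 = 35.272008
Exact value: 35.132026
Error: 0.139982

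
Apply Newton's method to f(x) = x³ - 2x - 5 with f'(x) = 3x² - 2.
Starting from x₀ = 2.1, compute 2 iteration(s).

f(x) = x³ - 2x - 5
f'(x) = 3x² - 2
x₀ = 2.1

Newton-Raphson formula: x_{n+1} = x_n - f(x_n)/f'(x_n)

Iteration 1:
  f(2.100000) = 0.061000
  f'(2.100000) = 11.230000
  x_1 = 2.100000 - 0.061000/11.230000 = 2.094568
Iteration 2:
  f(2.094568) = 0.000186
  f'(2.094568) = 11.161647
  x_2 = 2.094568 - 0.000186/11.161647 = 2.094551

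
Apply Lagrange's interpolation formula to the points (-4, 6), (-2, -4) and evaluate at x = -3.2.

Lagrange interpolation formula:
P(x) = Σ yᵢ × Lᵢ(x)
where Lᵢ(x) = Π_{j≠i} (x - xⱼ)/(xᵢ - xⱼ)

L_0(-3.2) = (-3.2 - (-2))/(-4 - (-2)) = 0.600000
L_1(-3.2) = (-3.2 - (-4))/(-2 - (-4)) = 0.400000

P(-3.2) = 6×L_0(-3.2) + (-4)×L_1(-3.2)
P(-3.2) = 2.000000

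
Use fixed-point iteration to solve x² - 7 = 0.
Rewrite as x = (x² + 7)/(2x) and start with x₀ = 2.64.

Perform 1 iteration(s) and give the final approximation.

Equation: x² - 7 = 0
Fixed-point form: x = (x² + 7)/(2x)
x₀ = 2.64

x_1 = g(2.640000) = 2.645758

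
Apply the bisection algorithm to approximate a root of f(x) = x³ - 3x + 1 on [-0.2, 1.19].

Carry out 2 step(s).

f(x) = x³ - 3x + 1
Initial interval: [-0.2, 1.19]

Iteration 1:
  c_1 = (-0.200000 + 1.190000)/2 = 0.495000
  f(c_1) = f(0.495000) = -0.363713
  f(a) × f(c) < 0, new interval: [-0.200000, 0.495000]
Iteration 2:
  c_2 = (-0.200000 + 0.495000)/2 = 0.147500
  f(c_2) = f(0.147500) = 0.560709
  f(a) × f(c) ≥ 0, new interval: [0.147500, 0.495000]

After 2 iteration(s), the approximation is c_2 = 0.147500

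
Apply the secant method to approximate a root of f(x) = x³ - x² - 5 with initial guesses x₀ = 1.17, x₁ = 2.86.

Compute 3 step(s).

f(x) = x³ - x² - 5
x₀ = 1.17, x₁ = 2.86

Secant formula: x_{n+1} = x_n - f(x_n)(x_n - x_{n-1})/(f(x_n) - f(x_{n-1}))

Iteration 1:
  f(1.170000) = -4.767287
  f(2.860000) = 10.214056
  x_2 = 2.860000 - 10.214056×(2.860000 - 1.170000)/(10.214056 - (-4.767287))
       = 1.707783
Iteration 2:
  f(2.860000) = 10.214056
  f(1.707783) = -2.935734
  x_3 = 1.707783 - (-2.935734)×(1.707783 - 2.860000)/(-2.935734 - 10.214056)
       = 1.965019
Iteration 3:
  f(1.707783) = -2.935734
  f(1.965019) = -1.273769
  x_4 = 1.965019 - (-1.273769)×(1.965019 - 1.707783)/(-1.273769 - (-2.935734))
       = 2.162171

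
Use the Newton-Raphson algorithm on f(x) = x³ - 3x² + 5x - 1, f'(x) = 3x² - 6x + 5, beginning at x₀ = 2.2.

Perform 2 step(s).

f(x) = x³ - 3x² + 5x - 1
f'(x) = 3x² - 6x + 5
x₀ = 2.2

Newton-Raphson formula: x_{n+1} = x_n - f(x_n)/f'(x_n)

Iteration 1:
  f(2.200000) = 6.128000
  f'(2.200000) = 6.320000
  x_1 = 2.200000 - 6.128000/6.320000 = 1.230380
Iteration 2:
  f(1.230380) = 2.472987
  f'(1.230380) = 2.159224
  x_2 = 1.230380 - 2.472987/2.159224 = 0.085067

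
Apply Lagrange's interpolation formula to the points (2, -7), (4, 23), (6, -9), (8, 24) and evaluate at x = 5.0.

Lagrange interpolation formula:
P(x) = Σ yᵢ × Lᵢ(x)
where Lᵢ(x) = Π_{j≠i} (x - xⱼ)/(xᵢ - xⱼ)

L_0(5.0) = (5.0 - 4)/(2 - 4) × (5.0 - 6)/(2 - 6) × (5.0 - 8)/(2 - 8) = -0.062500
L_1(5.0) = (5.0 - 2)/(4 - 2) × (5.0 - 6)/(4 - 6) × (5.0 - 8)/(4 - 8) = 0.562500
L_2(5.0) = (5.0 - 2)/(6 - 2) × (5.0 - 4)/(6 - 4) × (5.0 - 8)/(6 - 8) = 0.562500
L_3(5.0) = (5.0 - 2)/(8 - 2) × (5.0 - 4)/(8 - 4) × (5.0 - 6)/(8 - 6) = -0.062500

P(5.0) = (-7)×L_0(5.0) + 23×L_1(5.0) + (-9)×L_2(5.0) + 24×L_3(5.0)
P(5.0) = 6.812500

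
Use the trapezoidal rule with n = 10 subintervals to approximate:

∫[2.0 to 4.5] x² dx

f(x) = x²
a = 2.0, b = 4.5, n = 10
h = (b - a)/n = 0.250000

Trapezoidal rule: (h/2)[f(x₀) + 2f(x₁) + 2f(x₂) + ... + f(xₙ)]

x_0 = 2.0000, f(x_0) = 4.000000, coefficient = 1
x_1 = 2.2500, f(x_1) = 5.062500, coefficient = 2
x_2 = 2.5000, f(x_2) = 6.250000, coefficient = 2
x_3 = 2.7500, f(x_3) = 7.562500, coefficient = 2
x_4 = 3.0000, f(x_4) = 9.000000, coefficient = 2
x_5 = 3.2500, f(x_5) = 10.562500, coefficient = 2
x_6 = 3.5000, f(x_6) = 12.250000, coefficient = 2
x_7 = 3.7500, f(x_7) = 14.062500, coefficient = 2
x_8 = 4.0000, f(x_8) = 16.000000, coefficient = 2
x_9 = 4.2500, f(x_9) = 18.062500, coefficient = 2
x_10 = 4.5000, f(x_10) = 20.250000, coefficient = 1

I ≈ (0.250000/2) × 221.875000 = 27.734375
Exact value: 27.708333
Error: 0.026042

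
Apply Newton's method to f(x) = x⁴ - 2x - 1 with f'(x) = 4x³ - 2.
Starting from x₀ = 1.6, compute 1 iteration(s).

f(x) = x⁴ - 2x - 1
f'(x) = 4x³ - 2
x₀ = 1.6

Newton-Raphson formula: x_{n+1} = x_n - f(x_n)/f'(x_n)

Iteration 1:
  f(1.600000) = 2.353600
  f'(1.600000) = 14.384000
  x_1 = 1.600000 - 2.353600/14.384000 = 1.436374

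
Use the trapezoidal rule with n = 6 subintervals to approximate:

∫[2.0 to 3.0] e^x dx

f(x) = e^x
a = 2.0, b = 3.0, n = 6
h = (b - a)/n = 0.166667

Trapezoidal rule: (h/2)[f(x₀) + 2f(x₁) + 2f(x₂) + ... + f(xₙ)]

x_0 = 2.0000, f(x_0) = 7.389056, coefficient = 1
x_1 = 2.1667, f(x_1) = 8.729138, coefficient = 2
x_2 = 2.3333, f(x_2) = 10.312259, coefficient = 2
x_3 = 2.5000, f(x_3) = 12.182494, coefficient = 2
x_4 = 2.6667, f(x_4) = 14.391916, coefficient = 2
x_5 = 2.8333, f(x_5) = 17.002040, coefficient = 2
x_6 = 3.0000, f(x_6) = 20.085537, coefficient = 1

I ≈ (0.166667/2) × 152.710287 = 12.725857
Exact value: 12.696481
Error: 0.029376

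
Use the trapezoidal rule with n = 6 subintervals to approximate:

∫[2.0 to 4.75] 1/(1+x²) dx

f(x) = 1/(1+x²)
a = 2.0, b = 4.75, n = 6
h = (b - a)/n = 0.458333

Trapezoidal rule: (h/2)[f(x₀) + 2f(x₁) + 2f(x₂) + ... + f(xₙ)]

x_0 = 2.0000, f(x_0) = 0.200000, coefficient = 1
x_1 = 2.4583, f(x_1) = 0.141977, coefficient = 2
x_2 = 2.9167, f(x_2) = 0.105186, coefficient = 2
x_3 = 3.3750, f(x_3) = 0.080706, coefficient = 2
x_4 = 3.8333, f(x_4) = 0.063717, coefficient = 2
x_5 = 4.2917, f(x_5) = 0.051498, coefficient = 2
x_6 = 4.7500, f(x_6) = 0.042440, coefficient = 1

I ≈ (0.458333/2) × 1.128608 = 0.258639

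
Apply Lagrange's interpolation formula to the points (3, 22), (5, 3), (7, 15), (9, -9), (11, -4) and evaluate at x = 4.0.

Lagrange interpolation formula:
P(x) = Σ yᵢ × Lᵢ(x)
where Lᵢ(x) = Π_{j≠i} (x - xⱼ)/(xᵢ - xⱼ)

L_0(4.0) = (4.0 - 5)/(3 - 5) × (4.0 - 7)/(3 - 7) × (4.0 - 9)/(3 - 9) × (4.0 - 11)/(3 - 11) = 0.273438
L_1(4.0) = (4.0 - 3)/(5 - 3) × (4.0 - 7)/(5 - 7) × (4.0 - 9)/(5 - 9) × (4.0 - 11)/(5 - 11) = 1.093750
L_2(4.0) = (4.0 - 3)/(7 - 3) × (4.0 - 5)/(7 - 5) × (4.0 - 9)/(7 - 9) × (4.0 - 11)/(7 - 11) = -0.546875
L_3(4.0) = (4.0 - 3)/(9 - 3) × (4.0 - 5)/(9 - 5) × (4.0 - 7)/(9 - 7) × (4.0 - 11)/(9 - 11) = 0.218750
L_4(4.0) = (4.0 - 3)/(11 - 3) × (4.0 - 5)/(11 - 5) × (4.0 - 7)/(11 - 7) × (4.0 - 9)/(11 - 9) = -0.039062

P(4.0) = 22×L_0(4.0) + 3×L_1(4.0) + 15×L_2(4.0) + (-9)×L_3(4.0) + (-4)×L_4(4.0)
P(4.0) = -0.718750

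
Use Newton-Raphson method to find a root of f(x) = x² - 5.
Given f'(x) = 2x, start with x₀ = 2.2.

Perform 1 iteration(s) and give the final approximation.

f(x) = x² - 5
f'(x) = 2x
x₀ = 2.2

Newton-Raphson formula: x_{n+1} = x_n - f(x_n)/f'(x_n)

Iteration 1:
  f(2.200000) = -0.160000
  f'(2.200000) = 4.400000
  x_1 = 2.200000 - (-0.160000)/4.400000 = 2.236364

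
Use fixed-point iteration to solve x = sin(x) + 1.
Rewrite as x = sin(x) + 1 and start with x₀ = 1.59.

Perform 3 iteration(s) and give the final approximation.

Equation: x = sin(x) + 1
Fixed-point form: x = sin(x) + 1
x₀ = 1.59

x_1 = g(1.590000) = 1.999816
x_2 = g(1.999816) = 1.909374
x_3 = g(1.909374) = 1.943228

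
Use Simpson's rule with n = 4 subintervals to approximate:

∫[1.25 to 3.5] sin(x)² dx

f(x) = sin(x)²
a = 1.25, b = 3.5, n = 4
h = (b - a)/n = 0.562500

Simpson's rule: (h/3)[f(x₀) + 4f(x₁) + 2f(x₂) + ... + f(xₙ)]

x_0 = 1.2500, f(x_0) = 0.900572, coefficient = 1
x_1 = 1.8125, f(x_1) = 0.942708, coefficient = 4
x_2 = 2.3750, f(x_2) = 0.481199, coefficient = 2
x_3 = 2.9375, f(x_3) = 0.041079, coefficient = 4
x_4 = 3.5000, f(x_4) = 0.123049, coefficient = 1

I ≈ (0.562500/3) × 5.921166 = 1.110219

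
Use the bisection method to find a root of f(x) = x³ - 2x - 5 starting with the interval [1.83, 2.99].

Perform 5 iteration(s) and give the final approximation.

f(x) = x³ - 2x - 5
Initial interval: [1.83, 2.99]

Iteration 1:
  c_1 = (1.830000 + 2.990000)/2 = 2.410000
  f(c_1) = f(2.410000) = 4.177521
  f(a) × f(c) < 0, new interval: [1.830000, 2.410000]
Iteration 2:
  c_2 = (1.830000 + 2.410000)/2 = 2.120000
  f(c_2) = f(2.120000) = 0.288128
  f(a) × f(c) < 0, new interval: [1.830000, 2.120000]
Iteration 3:
  c_3 = (1.830000 + 2.120000)/2 = 1.975000
  f(c_3) = f(1.975000) = -1.246266
  f(a) × f(c) ≥ 0, new interval: [1.975000, 2.120000]
Iteration 4:
  c_4 = (1.975000 + 2.120000)/2 = 2.047500
  f(c_4) = f(2.047500) = -0.511355
  f(a) × f(c) ≥ 0, new interval: [2.047500, 2.120000]
Iteration 5:
  c_5 = (2.047500 + 2.120000)/2 = 2.083750
  f(c_5) = f(2.083750) = -0.119828
  f(a) × f(c) ≥ 0, new interval: [2.083750, 2.120000]

After 5 iteration(s), the approximation is c_5 = 2.083750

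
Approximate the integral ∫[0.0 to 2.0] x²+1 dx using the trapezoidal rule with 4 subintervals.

f(x) = x²+1
a = 0.0, b = 2.0, n = 4
h = (b - a)/n = 0.500000

Trapezoidal rule: (h/2)[f(x₀) + 2f(x₁) + 2f(x₂) + ... + f(xₙ)]

x_0 = 0.0000, f(x_0) = 1.000000, coefficient = 1
x_1 = 0.5000, f(x_1) = 1.250000, coefficient = 2
x_2 = 1.0000, f(x_2) = 2.000000, coefficient = 2
x_3 = 1.5000, f(x_3) = 3.250000, coefficient = 2
x_4 = 2.0000, f(x_4) = 5.000000, coefficient = 1

I ≈ (0.500000/2) × 19.000000 = 4.750000
Exact value: 4.666667
Error: 0.083333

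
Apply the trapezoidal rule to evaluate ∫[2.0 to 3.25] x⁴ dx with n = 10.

f(x) = x⁴
a = 2.0, b = 3.25, n = 10
h = (b - a)/n = 0.125000

Trapezoidal rule: (h/2)[f(x₀) + 2f(x₁) + 2f(x₂) + ... + f(xₙ)]

x_0 = 2.0000, f(x_0) = 16.000000, coefficient = 1
x_1 = 2.1250, f(x_1) = 20.390869, coefficient = 2
x_2 = 2.2500, f(x_2) = 25.628906, coefficient = 2
x_3 = 2.3750, f(x_3) = 31.816650, coefficient = 2
x_4 = 2.5000, f(x_4) = 39.062500, coefficient = 2
x_5 = 2.6250, f(x_5) = 47.480713, coefficient = 2
x_6 = 2.7500, f(x_6) = 57.191406, coefficient = 2
x_7 = 2.8750, f(x_7) = 68.320557, coefficient = 2
x_8 = 3.0000, f(x_8) = 81.000000, coefficient = 2
x_9 = 3.1250, f(x_9) = 95.367432, coefficient = 2
x_10 = 3.2500, f(x_10) = 111.566406, coefficient = 1

I ≈ (0.125000/2) × 1060.084473 = 66.255280
Exact value: 66.118164
Error: 0.137115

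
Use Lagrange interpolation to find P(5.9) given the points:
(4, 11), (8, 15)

Lagrange interpolation formula:
P(x) = Σ yᵢ × Lᵢ(x)
where Lᵢ(x) = Π_{j≠i} (x - xⱼ)/(xᵢ - xⱼ)

L_0(5.9) = (5.9 - 8)/(4 - 8) = 0.525000
L_1(5.9) = (5.9 - 4)/(8 - 4) = 0.475000

P(5.9) = 11×L_0(5.9) + 15×L_1(5.9)
P(5.9) = 12.900000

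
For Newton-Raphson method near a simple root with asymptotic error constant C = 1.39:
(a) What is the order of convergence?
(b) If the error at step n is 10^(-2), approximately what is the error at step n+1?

(a) Newton-Raphson has quadratic (order 2) convergence near simple roots.
    This means |e_{n+1}| ≈ C|e_n|².

(b) With |e_n| = 10^(-2) and C = 1.39:
    |e_{n+1}| ≈ 1.39 × (10^(-2))² = 1.39 × 10^(-4)

(a) 2 (quadratic); (b) |e_{n+1}| ≈ 1.390e-04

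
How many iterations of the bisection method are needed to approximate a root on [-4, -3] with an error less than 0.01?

We need (b-a)/2^n ≤ 0.01
(-3 - (-4))/2^n ≤ 0.01
1/2^n ≤ 0.01
2^n ≥ 100
n ≥ log₂(100) = 6.64
n ≥ 7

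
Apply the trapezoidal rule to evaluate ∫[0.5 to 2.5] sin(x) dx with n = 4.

f(x) = sin(x)
a = 0.5, b = 2.5, n = 4
h = (b - a)/n = 0.500000

Trapezoidal rule: (h/2)[f(x₀) + 2f(x₁) + 2f(x₂) + ... + f(xₙ)]

x_0 = 0.5000, f(x_0) = 0.479426, coefficient = 1
x_1 = 1.0000, f(x_1) = 0.841471, coefficient = 2
x_2 = 1.5000, f(x_2) = 0.997495, coefficient = 2
x_3 = 2.0000, f(x_3) = 0.909297, coefficient = 2
x_4 = 2.5000, f(x_4) = 0.598472, coefficient = 1

I ≈ (0.500000/2) × 6.574424 = 1.643606
Exact value: 1.678726
Error: 0.035120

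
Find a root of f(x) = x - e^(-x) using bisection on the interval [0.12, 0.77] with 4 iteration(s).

f(x) = x - e^(-x)
Initial interval: [0.12, 0.77]

Iteration 1:
  c_1 = (0.120000 + 0.770000)/2 = 0.445000
  f(c_1) = f(0.445000) = -0.195824
  f(a) × f(c) ≥ 0, new interval: [0.445000, 0.770000]
Iteration 2:
  c_2 = (0.445000 + 0.770000)/2 = 0.607500
  f(c_2) = f(0.607500) = 0.062789
  f(a) × f(c) < 0, new interval: [0.445000, 0.607500]
Iteration 3:
  c_3 = (0.445000 + 0.607500)/2 = 0.526250
  f(c_3) = f(0.526250) = -0.064566
  f(a) × f(c) ≥ 0, new interval: [0.526250, 0.607500]
Iteration 4:
  c_4 = (0.526250 + 0.607500)/2 = 0.566875
  f(c_4) = f(0.566875) = -0.000420
  f(a) × f(c) ≥ 0, new interval: [0.566875, 0.607500]

After 4 iteration(s), the approximation is c_4 = 0.566875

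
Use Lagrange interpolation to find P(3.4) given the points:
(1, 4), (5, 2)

Lagrange interpolation formula:
P(x) = Σ yᵢ × Lᵢ(x)
where Lᵢ(x) = Π_{j≠i} (x - xⱼ)/(xᵢ - xⱼ)

L_0(3.4) = (3.4 - 5)/(1 - 5) = 0.400000
L_1(3.4) = (3.4 - 1)/(5 - 1) = 0.600000

P(3.4) = 4×L_0(3.4) + 2×L_1(3.4)
P(3.4) = 2.800000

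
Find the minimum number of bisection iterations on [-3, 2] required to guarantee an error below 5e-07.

We need (b-a)/2^n ≤ 5e-07
(2 - (-3))/2^n ≤ 5e-07
5/2^n ≤ 5e-07
2^n ≥ 10000000
n ≥ log₂(10000000) = 23.25
n ≥ 24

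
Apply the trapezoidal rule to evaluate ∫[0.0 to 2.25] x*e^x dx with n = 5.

f(x) = x*e^x
a = 0.0, b = 2.25, n = 5
h = (b - a)/n = 0.450000

Trapezoidal rule: (h/2)[f(x₀) + 2f(x₁) + 2f(x₂) + ... + f(xₙ)]

x_0 = 0.0000, f(x_0) = 0.000000, coefficient = 1
x_1 = 0.4500, f(x_1) = 0.705740, coefficient = 2
x_2 = 0.9000, f(x_2) = 2.213643, coefficient = 2
x_3 = 1.3500, f(x_3) = 5.207524, coefficient = 2
x_4 = 1.8000, f(x_4) = 10.889365, coefficient = 2
x_5 = 2.2500, f(x_5) = 21.347406, coefficient = 1

I ≈ (0.450000/2) × 59.379952 = 13.360489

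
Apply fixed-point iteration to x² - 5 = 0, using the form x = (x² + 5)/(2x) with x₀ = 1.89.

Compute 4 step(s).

Equation: x² - 5 = 0
Fixed-point form: x = (x² + 5)/(2x)
x₀ = 1.89

x_1 = g(1.890000) = 2.267751
x_2 = g(2.267751) = 2.236289
x_3 = g(2.236289) = 2.236068
x_4 = g(2.236068) = 2.236068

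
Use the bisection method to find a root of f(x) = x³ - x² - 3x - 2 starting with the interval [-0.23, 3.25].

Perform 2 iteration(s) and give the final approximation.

f(x) = x³ - x² - 3x - 2
Initial interval: [-0.23, 3.25]

Iteration 1:
  c_1 = (-0.230000 + 3.250000)/2 = 1.510000
  f(c_1) = f(1.510000) = -5.367149
  f(a) × f(c) ≥ 0, new interval: [1.510000, 3.250000]
Iteration 2:
  c_2 = (1.510000 + 3.250000)/2 = 2.380000
  f(c_2) = f(2.380000) = -1.323128
  f(a) × f(c) ≥ 0, new interval: [2.380000, 3.250000]

After 2 iteration(s), the approximation is c_2 = 2.380000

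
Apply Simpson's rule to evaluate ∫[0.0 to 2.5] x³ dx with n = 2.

f(x) = x³
a = 0.0, b = 2.5, n = 2
h = (b - a)/n = 1.250000

Simpson's rule: (h/3)[f(x₀) + 4f(x₁) + 2f(x₂) + ... + f(xₙ)]

x_0 = 0.0000, f(x_0) = 0.000000, coefficient = 1
x_1 = 1.2500, f(x_1) = 1.953125, coefficient = 4
x_2 = 2.5000, f(x_2) = 15.625000, coefficient = 1

I ≈ (1.250000/3) × 23.437500 = 9.765625
Exact value: 9.765625
Error: 0.000000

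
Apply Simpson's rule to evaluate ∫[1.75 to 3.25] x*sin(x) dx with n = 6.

f(x) = x*sin(x)
a = 1.75, b = 3.25, n = 6
h = (b - a)/n = 0.250000

Simpson's rule: (h/3)[f(x₀) + 4f(x₁) + 2f(x₂) + ... + f(xₙ)]

x_0 = 1.7500, f(x_0) = 1.721975, coefficient = 1
x_1 = 2.0000, f(x_1) = 1.818595, coefficient = 4
x_2 = 2.2500, f(x_2) = 1.750665, coefficient = 2
x_3 = 2.5000, f(x_3) = 1.496180, coefficient = 4
x_4 = 2.7500, f(x_4) = 1.049568, coefficient = 2
x_5 = 3.0000, f(x_5) = 0.423360, coefficient = 4
x_6 = 3.2500, f(x_6) = -0.351634, coefficient = 1

I ≈ (0.250000/3) × 21.923347 = 1.826946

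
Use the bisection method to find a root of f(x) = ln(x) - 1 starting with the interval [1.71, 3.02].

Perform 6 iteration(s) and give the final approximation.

f(x) = ln(x) - 1
Initial interval: [1.71, 3.02]

Iteration 1:
  c_1 = (1.710000 + 3.020000)/2 = 2.365000
  f(c_1) = f(2.365000) = -0.139222
  f(a) × f(c) ≥ 0, new interval: [2.365000, 3.020000]
Iteration 2:
  c_2 = (2.365000 + 3.020000)/2 = 2.692500
  f(c_2) = f(2.692500) = -0.009530
  f(a) × f(c) ≥ 0, new interval: [2.692500, 3.020000]
Iteration 3:
  c_3 = (2.692500 + 3.020000)/2 = 2.856250
  f(c_3) = f(2.856250) = 0.049510
  f(a) × f(c) < 0, new interval: [2.692500, 2.856250]
Iteration 4:
  c_4 = (2.692500 + 2.856250)/2 = 2.774375
  f(c_4) = f(2.774375) = 0.020425
  f(a) × f(c) < 0, new interval: [2.692500, 2.774375]
Iteration 5:
  c_5 = (2.692500 + 2.774375)/2 = 2.733437
  f(c_5) = f(2.733437) = 0.005560
  f(a) × f(c) < 0, new interval: [2.692500, 2.733437]
Iteration 6:
  c_6 = (2.692500 + 2.733437)/2 = 2.712969
  f(c_6) = f(2.712969) = -0.001956
  f(a) × f(c) ≥ 0, new interval: [2.712969, 2.733437]

After 6 iteration(s), the approximation is c_6 = 2.712969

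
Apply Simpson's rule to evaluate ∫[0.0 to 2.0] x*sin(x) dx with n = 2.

f(x) = x*sin(x)
a = 0.0, b = 2.0, n = 2
h = (b - a)/n = 1.000000

Simpson's rule: (h/3)[f(x₀) + 4f(x₁) + 2f(x₂) + ... + f(xₙ)]

x_0 = 0.0000, f(x_0) = 0.000000, coefficient = 1
x_1 = 1.0000, f(x_1) = 0.841471, coefficient = 4
x_2 = 2.0000, f(x_2) = 1.818595, coefficient = 1

I ≈ (1.000000/3) × 5.184479 = 1.728160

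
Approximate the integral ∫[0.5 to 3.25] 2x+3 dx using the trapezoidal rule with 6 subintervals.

f(x) = 2x+3
a = 0.5, b = 3.25, n = 6
h = (b - a)/n = 0.458333

Trapezoidal rule: (h/2)[f(x₀) + 2f(x₁) + 2f(x₂) + ... + f(xₙ)]

x_0 = 0.5000, f(x_0) = 4.000000, coefficient = 1
x_1 = 0.9583, f(x_1) = 4.916667, coefficient = 2
x_2 = 1.4167, f(x_2) = 5.833333, coefficient = 2
x_3 = 1.8750, f(x_3) = 6.750000, coefficient = 2
x_4 = 2.3333, f(x_4) = 7.666667, coefficient = 2
x_5 = 2.7917, f(x_5) = 8.583333, coefficient = 2
x_6 = 3.2500, f(x_6) = 9.500000, coefficient = 1

I ≈ (0.458333/2) × 81.000000 = 18.562500
Exact value: 18.562500
Error: 0.000000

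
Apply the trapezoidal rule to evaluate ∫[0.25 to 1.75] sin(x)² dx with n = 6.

f(x) = sin(x)²
a = 0.25, b = 1.75, n = 6
h = (b - a)/n = 0.250000

Trapezoidal rule: (h/2)[f(x₀) + 2f(x₁) + 2f(x₂) + ... + f(xₙ)]

x_0 = 0.2500, f(x_0) = 0.061209, coefficient = 1
x_1 = 0.5000, f(x_1) = 0.229849, coefficient = 2
x_2 = 0.7500, f(x_2) = 0.464631, coefficient = 2
x_3 = 1.0000, f(x_3) = 0.708073, coefficient = 2
x_4 = 1.2500, f(x_4) = 0.900572, coefficient = 2
x_5 = 1.5000, f(x_5) = 0.994996, coefficient = 2
x_6 = 1.7500, f(x_6) = 0.968228, coefficient = 1

I ≈ (0.250000/2) × 7.625681 = 0.953210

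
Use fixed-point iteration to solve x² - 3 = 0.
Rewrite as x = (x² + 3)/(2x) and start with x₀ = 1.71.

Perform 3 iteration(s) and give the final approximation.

Equation: x² - 3 = 0
Fixed-point form: x = (x² + 3)/(2x)
x₀ = 1.71

x_1 = g(1.710000) = 1.732193
x_2 = g(1.732193) = 1.732051
x_3 = g(1.732051) = 1.732051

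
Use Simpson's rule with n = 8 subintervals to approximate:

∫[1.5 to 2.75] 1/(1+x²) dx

f(x) = 1/(1+x²)
a = 1.5, b = 2.75, n = 8
h = (b - a)/n = 0.156250

Simpson's rule: (h/3)[f(x₀) + 4f(x₁) + 2f(x₂) + ... + f(xₙ)]

x_0 = 1.5000, f(x_0) = 0.307692, coefficient = 1
x_1 = 1.6562, f(x_1) = 0.267154, coefficient = 4
x_2 = 1.8125, f(x_2) = 0.233364, coefficient = 2
x_3 = 1.9688, f(x_3) = 0.205087, coefficient = 4
x_4 = 2.1250, f(x_4) = 0.181303, coefficient = 2
x_5 = 2.2812, f(x_5) = 0.161184, coefficient = 4
x_6 = 2.4375, f(x_6) = 0.144063, coefficient = 2
x_7 = 2.5938, f(x_7) = 0.129407, coefficient = 4
x_8 = 2.7500, f(x_8) = 0.116788, coefficient = 1

I ≈ (0.156250/3) × 4.593267 = 0.239233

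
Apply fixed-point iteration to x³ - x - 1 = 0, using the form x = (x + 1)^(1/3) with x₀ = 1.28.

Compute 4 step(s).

Equation: x³ - x - 1 = 0
Fixed-point form: x = (x + 1)^(1/3)
x₀ = 1.28

x_1 = g(1.280000) = 1.316169
x_2 = g(1.316169) = 1.323092
x_3 = g(1.323092) = 1.324409
x_4 = g(1.324409) = 1.324659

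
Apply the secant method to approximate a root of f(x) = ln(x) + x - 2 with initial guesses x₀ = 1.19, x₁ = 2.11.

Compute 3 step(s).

f(x) = ln(x) + x - 2
x₀ = 1.19, x₁ = 2.11

Secant formula: x_{n+1} = x_n - f(x_n)(x_n - x_{n-1})/(f(x_n) - f(x_{n-1}))

Iteration 1:
  f(1.190000) = -0.636047
  f(2.110000) = 0.856688
  x_2 = 2.110000 - 0.856688×(2.110000 - 1.190000)/(0.856688 - (-0.636047))
       = 1.582007
Iteration 2:
  f(2.110000) = 0.856688
  f(1.582007) = 0.040702
  x_3 = 1.582007 - 0.040702×(1.582007 - 2.110000)/(0.040702 - 0.856688)
       = 1.555671
Iteration 3:
  f(1.582007) = 0.040702
  f(1.555671) = -0.002422
  x_4 = 1.555671 - (-0.002422)×(1.555671 - 1.582007)/(-0.002422 - 0.040702)
       = 1.557150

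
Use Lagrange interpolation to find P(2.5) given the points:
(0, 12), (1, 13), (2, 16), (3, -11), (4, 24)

Lagrange interpolation formula:
P(x) = Σ yᵢ × Lᵢ(x)
where Lᵢ(x) = Π_{j≠i} (x - xⱼ)/(xᵢ - xⱼ)

L_0(2.5) = (2.5 - 1)/(0 - 1) × (2.5 - 2)/(0 - 2) × (2.5 - 3)/(0 - 3) × (2.5 - 4)/(0 - 4) = 0.023438
L_1(2.5) = (2.5 - 0)/(1 - 0) × (2.5 - 2)/(1 - 2) × (2.5 - 3)/(1 - 3) × (2.5 - 4)/(1 - 4) = -0.156250
L_2(2.5) = (2.5 - 0)/(2 - 0) × (2.5 - 1)/(2 - 1) × (2.5 - 3)/(2 - 3) × (2.5 - 4)/(2 - 4) = 0.703125
L_3(2.5) = (2.5 - 0)/(3 - 0) × (2.5 - 1)/(3 - 1) × (2.5 - 2)/(3 - 2) × (2.5 - 4)/(3 - 4) = 0.468750
L_4(2.5) = (2.5 - 0)/(4 - 0) × (2.5 - 1)/(4 - 1) × (2.5 - 2)/(4 - 2) × (2.5 - 3)/(4 - 3) = -0.039062

P(2.5) = 12×L_0(2.5) + 13×L_1(2.5) + 16×L_2(2.5) + (-11)×L_3(2.5) + 24×L_4(2.5)
P(2.5) = 3.406250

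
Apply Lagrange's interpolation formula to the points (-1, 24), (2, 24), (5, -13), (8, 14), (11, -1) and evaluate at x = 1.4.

Lagrange interpolation formula:
P(x) = Σ yᵢ × Lᵢ(x)
where Lᵢ(x) = Π_{j≠i} (x - xⱼ)/(xᵢ - xⱼ)

L_0(1.4) = (1.4 - 2)/(-1 - 2) × (1.4 - 5)/(-1 - 5) × (1.4 - 8)/(-1 - 8) × (1.4 - 11)/(-1 - 11) = 0.070400
L_1(1.4) = (1.4 - (-1))/(2 - (-1)) × (1.4 - 5)/(2 - 5) × (1.4 - 8)/(2 - 8) × (1.4 - 11)/(2 - 11) = 1.126400
L_2(1.4) = (1.4 - (-1))/(5 - (-1)) × (1.4 - 2)/(5 - 2) × (1.4 - 8)/(5 - 8) × (1.4 - 11)/(5 - 11) = -0.281600
L_3(1.4) = (1.4 - (-1))/(8 - (-1)) × (1.4 - 2)/(8 - 2) × (1.4 - 5)/(8 - 5) × (1.4 - 11)/(8 - 11) = 0.102400
L_4(1.4) = (1.4 - (-1))/(11 - (-1)) × (1.4 - 2)/(11 - 2) × (1.4 - 5)/(11 - 5) × (1.4 - 8)/(11 - 8) = -0.017600

P(1.4) = 24×L_0(1.4) + 24×L_1(1.4) + (-13)×L_2(1.4) + 14×L_3(1.4) + (-1)×L_4(1.4)
P(1.4) = 33.835200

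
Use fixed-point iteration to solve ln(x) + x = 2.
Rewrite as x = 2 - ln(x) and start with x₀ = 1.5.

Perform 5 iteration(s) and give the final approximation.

Equation: ln(x) + x = 2
Fixed-point form: x = 2 - ln(x)
x₀ = 1.5

x_1 = g(1.500000) = 1.594535
x_2 = g(1.594535) = 1.533418
x_3 = g(1.533418) = 1.572501
x_4 = g(1.572501) = 1.547333
x_5 = g(1.547333) = 1.563467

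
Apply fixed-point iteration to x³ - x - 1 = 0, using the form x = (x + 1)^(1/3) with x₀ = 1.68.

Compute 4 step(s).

Equation: x³ - x - 1 = 0
Fixed-point form: x = (x + 1)^(1/3)
x₀ = 1.68

x_1 = g(1.680000) = 1.389030
x_2 = g(1.389030) = 1.336823
x_3 = g(1.336823) = 1.327013
x_4 = g(1.327013) = 1.325154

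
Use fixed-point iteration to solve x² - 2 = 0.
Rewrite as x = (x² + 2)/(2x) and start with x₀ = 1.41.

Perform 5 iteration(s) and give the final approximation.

Equation: x² - 2 = 0
Fixed-point form: x = (x² + 2)/(2x)
x₀ = 1.41

x_1 = g(1.410000) = 1.414220
x_2 = g(1.414220) = 1.414214
x_3 = g(1.414214) = 1.414214
x_4 = g(1.414214) = 1.414214
x_5 = g(1.414214) = 1.414214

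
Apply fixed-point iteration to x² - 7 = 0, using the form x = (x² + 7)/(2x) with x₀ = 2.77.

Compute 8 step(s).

Equation: x² - 7 = 0
Fixed-point form: x = (x² + 7)/(2x)
x₀ = 2.77

x_1 = g(2.770000) = 2.648538
x_2 = g(2.648538) = 2.645753
x_3 = g(2.645753) = 2.645751
x_4 = g(2.645751) = 2.645751
x_5 = g(2.645751) = 2.645751
x_6 = g(2.645751) = 2.645751
x_7 = g(2.645751) = 2.645751
x_8 = g(2.645751) = 2.645751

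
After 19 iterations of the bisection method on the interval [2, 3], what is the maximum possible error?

Bisection error bound: |error| ≤ (b-a)/2^n
|error| ≤ (3 - 2)/2^19 = 1/2^19
|error| ≤ 0.0000019073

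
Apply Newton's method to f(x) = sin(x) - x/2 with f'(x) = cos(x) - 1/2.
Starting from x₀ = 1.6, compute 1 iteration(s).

f(x) = sin(x) - x/2
f'(x) = cos(x) - 1/2
x₀ = 1.6

Newton-Raphson formula: x_{n+1} = x_n - f(x_n)/f'(x_n)

Iteration 1:
  f(1.600000) = 0.199574
  f'(1.600000) = -0.529200
  x_1 = 1.600000 - 0.199574/(-0.529200) = 1.977124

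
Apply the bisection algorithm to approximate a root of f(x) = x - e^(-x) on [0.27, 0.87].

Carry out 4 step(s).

f(x) = x - e^(-x)
Initial interval: [0.27, 0.87]

Iteration 1:
  c_1 = (0.270000 + 0.870000)/2 = 0.570000
  f(c_1) = f(0.570000) = 0.004475
  f(a) × f(c) < 0, new interval: [0.270000, 0.570000]
Iteration 2:
  c_2 = (0.270000 + 0.570000)/2 = 0.420000
  f(c_2) = f(0.420000) = -0.237047
  f(a) × f(c) ≥ 0, new interval: [0.420000, 0.570000]
Iteration 3:
  c_3 = (0.420000 + 0.570000)/2 = 0.495000
  f(c_3) = f(0.495000) = -0.114571
  f(a) × f(c) ≥ 0, new interval: [0.495000, 0.570000]
Iteration 4:
  c_4 = (0.495000 + 0.570000)/2 = 0.532500
  f(c_4) = f(0.532500) = -0.054635
  f(a) × f(c) ≥ 0, new interval: [0.532500, 0.570000]

After 4 iteration(s), the approximation is c_4 = 0.532500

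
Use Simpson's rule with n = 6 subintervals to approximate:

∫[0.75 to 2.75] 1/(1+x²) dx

f(x) = 1/(1+x²)
a = 0.75, b = 2.75, n = 6
h = (b - a)/n = 0.333333

Simpson's rule: (h/3)[f(x₀) + 4f(x₁) + 2f(x₂) + ... + f(xₙ)]

x_0 = 0.7500, f(x_0) = 0.640000, coefficient = 1
x_1 = 1.0833, f(x_1) = 0.460064, coefficient = 4
x_2 = 1.4167, f(x_2) = 0.332564, coefficient = 2
x_3 = 1.7500, f(x_3) = 0.246154, coefficient = 4
x_4 = 2.0833, f(x_4) = 0.187256, coefficient = 2
x_5 = 2.4167, f(x_5) = 0.146193, coefficient = 4
x_6 = 2.7500, f(x_6) = 0.116788, coefficient = 1

I ≈ (0.333333/3) × 5.206070 = 0.578452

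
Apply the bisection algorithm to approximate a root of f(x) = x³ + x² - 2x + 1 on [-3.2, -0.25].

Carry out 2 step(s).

f(x) = x³ + x² - 2x + 1
Initial interval: [-3.2, -0.25]

Iteration 1:
  c_1 = (-3.200000 + (-0.250000))/2 = -1.725000
  f(c_1) = f(-1.725000) = 2.292672
  f(a) × f(c) < 0, new interval: [-3.200000, -1.725000]
Iteration 2:
  c_2 = (-3.200000 + (-1.725000))/2 = -2.462500
  f(c_2) = f(-2.462500) = -2.943463
  f(a) × f(c) ≥ 0, new interval: [-2.462500, -1.725000]

After 2 iteration(s), the approximation is c_2 = -2.462500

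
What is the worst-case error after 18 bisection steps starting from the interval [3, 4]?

Bisection error bound: |error| ≤ (b-a)/2^n
|error| ≤ (4 - 3)/2^18 = 1/2^18
|error| ≤ 0.0000038147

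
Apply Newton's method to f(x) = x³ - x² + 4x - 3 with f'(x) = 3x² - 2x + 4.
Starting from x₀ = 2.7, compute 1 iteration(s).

f(x) = x³ - x² + 4x - 3
f'(x) = 3x² - 2x + 4
x₀ = 2.7

Newton-Raphson formula: x_{n+1} = x_n - f(x_n)/f'(x_n)

Iteration 1:
  f(2.700000) = 20.193000
  f'(2.700000) = 20.470000
  x_1 = 2.700000 - 20.193000/20.470000 = 1.713532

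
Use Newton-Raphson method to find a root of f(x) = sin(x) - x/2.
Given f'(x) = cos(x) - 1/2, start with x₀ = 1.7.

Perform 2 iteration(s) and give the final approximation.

f(x) = sin(x) - x/2
f'(x) = cos(x) - 1/2
x₀ = 1.7

Newton-Raphson formula: x_{n+1} = x_n - f(x_n)/f'(x_n)

Iteration 1:
  f(1.700000) = 0.141665
  f'(1.700000) = -0.628844
  x_1 = 1.700000 - 0.141665/(-0.628844) = 1.925278
Iteration 2:
  f(1.925278) = -0.024812
  f'(1.925278) = -0.847104
  x_2 = 1.925278 - (-0.024812)/(-0.847104) = 1.895987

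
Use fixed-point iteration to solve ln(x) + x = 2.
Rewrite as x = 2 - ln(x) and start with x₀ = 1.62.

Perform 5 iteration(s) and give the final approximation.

Equation: ln(x) + x = 2
Fixed-point form: x = 2 - ln(x)
x₀ = 1.62

x_1 = g(1.620000) = 1.517574
x_2 = g(1.517574) = 1.582887
x_3 = g(1.582887) = 1.540750
x_4 = g(1.540750) = 1.567731
x_5 = g(1.567731) = 1.550371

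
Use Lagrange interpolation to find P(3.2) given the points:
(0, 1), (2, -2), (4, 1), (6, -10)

Lagrange interpolation formula:
P(x) = Σ yᵢ × Lᵢ(x)
where Lᵢ(x) = Π_{j≠i} (x - xⱼ)/(xᵢ - xⱼ)

L_0(3.2) = (3.2 - 2)/(0 - 2) × (3.2 - 4)/(0 - 4) × (3.2 - 6)/(0 - 6) = -0.056000
L_1(3.2) = (3.2 - 0)/(2 - 0) × (3.2 - 4)/(2 - 4) × (3.2 - 6)/(2 - 6) = 0.448000
L_2(3.2) = (3.2 - 0)/(4 - 0) × (3.2 - 2)/(4 - 2) × (3.2 - 6)/(4 - 6) = 0.672000
L_3(3.2) = (3.2 - 0)/(6 - 0) × (3.2 - 2)/(6 - 2) × (3.2 - 4)/(6 - 4) = -0.064000

P(3.2) = 1×L_0(3.2) + (-2)×L_1(3.2) + 1×L_2(3.2) + (-10)×L_3(3.2)
P(3.2) = 0.360000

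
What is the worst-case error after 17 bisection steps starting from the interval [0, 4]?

Bisection error bound: |error| ≤ (b-a)/2^n
|error| ≤ (4 - 0)/2^17 = 4/2^17
|error| ≤ 0.0000305176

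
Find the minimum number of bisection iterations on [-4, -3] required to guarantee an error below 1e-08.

We need (b-a)/2^n ≤ 1e-08
(-3 - (-4))/2^n ≤ 1e-08
1/2^n ≤ 1e-08
2^n ≥ 100000000
n ≥ log₂(100000000) = 26.58
n ≥ 27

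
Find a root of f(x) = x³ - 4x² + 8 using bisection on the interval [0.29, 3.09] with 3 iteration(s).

f(x) = x³ - 4x² + 8
Initial interval: [0.29, 3.09]

Iteration 1:
  c_1 = (0.290000 + 3.090000)/2 = 1.690000
  f(c_1) = f(1.690000) = 1.402409
  f(a) × f(c) ≥ 0, new interval: [1.690000, 3.090000]
Iteration 2:
  c_2 = (1.690000 + 3.090000)/2 = 2.390000
  f(c_2) = f(2.390000) = -1.196481
  f(a) × f(c) < 0, new interval: [1.690000, 2.390000]
Iteration 3:
  c_3 = (1.690000 + 2.390000)/2 = 2.040000
  f(c_3) = f(2.040000) = -0.156736
  f(a) × f(c) < 0, new interval: [1.690000, 2.040000]

After 3 iteration(s), the approximation is c_3 = 2.040000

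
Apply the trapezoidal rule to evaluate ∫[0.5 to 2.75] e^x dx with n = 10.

f(x) = e^x
a = 0.5, b = 2.75, n = 10
h = (b - a)/n = 0.225000

Trapezoidal rule: (h/2)[f(x₀) + 2f(x₁) + 2f(x₂) + ... + f(xₙ)]

x_0 = 0.5000, f(x_0) = 1.648721, coefficient = 1
x_1 = 0.7250, f(x_1) = 2.064731, coefficient = 2
x_2 = 0.9500, f(x_2) = 2.585710, coefficient = 2
x_3 = 1.1750, f(x_3) = 3.238143, coefficient = 2
x_4 = 1.4000, f(x_4) = 4.055200, coefficient = 2
x_5 = 1.6250, f(x_5) = 5.078419, coefficient = 2
x_6 = 1.8500, f(x_6) = 6.359820, coefficient = 2
x_7 = 2.0750, f(x_7) = 7.964546, coefficient = 2
x_8 = 2.3000, f(x_8) = 9.974182, coefficient = 2
x_9 = 2.5250, f(x_9) = 12.490895, coefficient = 2
x_10 = 2.7500, f(x_10) = 15.642632, coefficient = 1

I ≈ (0.225000/2) × 124.914646 = 14.052898
Exact value: 13.993911
Error: 0.058987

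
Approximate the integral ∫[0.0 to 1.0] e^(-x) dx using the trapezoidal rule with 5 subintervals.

f(x) = e^(-x)
a = 0.0, b = 1.0, n = 5
h = (b - a)/n = 0.200000

Trapezoidal rule: (h/2)[f(x₀) + 2f(x₁) + 2f(x₂) + ... + f(xₙ)]

x_0 = 0.0000, f(x_0) = 1.000000, coefficient = 1
x_1 = 0.2000, f(x_1) = 0.818731, coefficient = 2
x_2 = 0.4000, f(x_2) = 0.670320, coefficient = 2
x_3 = 0.6000, f(x_3) = 0.548812, coefficient = 2
x_4 = 0.8000, f(x_4) = 0.449329, coefficient = 2
x_5 = 1.0000, f(x_5) = 0.367879, coefficient = 1

I ≈ (0.200000/2) × 6.342262 = 0.634226
Exact value: 0.632121
Error: 0.002106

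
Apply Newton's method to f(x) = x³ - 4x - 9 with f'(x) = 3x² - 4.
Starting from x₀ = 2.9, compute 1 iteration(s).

f(x) = x³ - 4x - 9
f'(x) = 3x² - 4
x₀ = 2.9

Newton-Raphson formula: x_{n+1} = x_n - f(x_n)/f'(x_n)

Iteration 1:
  f(2.900000) = 3.789000
  f'(2.900000) = 21.230000
  x_1 = 2.900000 - 3.789000/21.230000 = 2.721526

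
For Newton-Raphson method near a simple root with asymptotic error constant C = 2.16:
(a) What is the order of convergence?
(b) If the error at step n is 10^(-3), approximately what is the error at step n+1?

(a) Newton-Raphson has quadratic (order 2) convergence near simple roots.
    This means |e_{n+1}| ≈ C|e_n|².

(b) With |e_n| = 10^(-3) and C = 2.16:
    |e_{n+1}| ≈ 2.16 × (10^(-3))² = 2.16 × 10^(-6)

(a) 2 (quadratic); (b) |e_{n+1}| ≈ 2.160e-06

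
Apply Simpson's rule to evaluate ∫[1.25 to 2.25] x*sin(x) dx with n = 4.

f(x) = x*sin(x)
a = 1.25, b = 2.25, n = 4
h = (b - a)/n = 0.250000

Simpson's rule: (h/3)[f(x₀) + 4f(x₁) + 2f(x₂) + ... + f(xₙ)]

x_0 = 1.2500, f(x_0) = 1.186231, coefficient = 1
x_1 = 1.5000, f(x_1) = 1.496242, coefficient = 4
x_2 = 1.7500, f(x_2) = 1.721975, coefficient = 2
x_3 = 2.0000, f(x_3) = 1.818595, coefficient = 4
x_4 = 2.2500, f(x_4) = 1.750665, coefficient = 1

I ≈ (0.250000/3) × 19.640196 = 1.636683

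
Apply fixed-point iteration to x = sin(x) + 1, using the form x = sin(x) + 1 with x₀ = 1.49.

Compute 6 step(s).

Equation: x = sin(x) + 1
Fixed-point form: x = sin(x) + 1
x₀ = 1.49

x_1 = g(1.490000) = 1.996738
x_2 = g(1.996738) = 1.910650
x_3 = g(1.910650) = 1.942803
x_4 = g(1.942803) = 1.931600
x_5 = g(1.931600) = 1.935614
x_6 = g(1.935614) = 1.934189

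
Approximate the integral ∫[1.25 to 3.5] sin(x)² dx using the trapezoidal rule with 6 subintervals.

f(x) = sin(x)²
a = 1.25, b = 3.5, n = 6
h = (b - a)/n = 0.375000

Trapezoidal rule: (h/2)[f(x₀) + 2f(x₁) + 2f(x₂) + ... + f(xₙ)]

x_0 = 1.2500, f(x_0) = 0.900572, coefficient = 1
x_1 = 1.6250, f(x_1) = 0.997065, coefficient = 2
x_2 = 2.0000, f(x_2) = 0.826822, coefficient = 2
x_3 = 2.3750, f(x_3) = 0.481199, coefficient = 2
x_4 = 2.7500, f(x_4) = 0.145665, coefficient = 2
x_5 = 3.1250, f(x_5) = 0.000275, coefficient = 2
x_6 = 3.5000, f(x_6) = 0.123049, coefficient = 1

I ≈ (0.375000/2) × 5.925673 = 1.111064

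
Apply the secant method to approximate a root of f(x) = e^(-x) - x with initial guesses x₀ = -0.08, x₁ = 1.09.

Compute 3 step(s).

f(x) = e^(-x) - x
x₀ = -0.08, x₁ = 1.09

Secant formula: x_{n+1} = x_n - f(x_n)(x_n - x_{n-1})/(f(x_n) - f(x_{n-1}))

Iteration 1:
  f(-0.080000) = 1.163287
  f(1.090000) = -0.753784
  x_2 = 1.090000 - (-0.753784)×(1.090000 - (-0.080000))/(-0.753784 - 1.163287)
       = 0.629961
Iteration 2:
  f(1.090000) = -0.753784
  f(0.629961) = -0.097349
  x_3 = 0.629961 - (-0.097349)×(0.629961 - 1.090000)/(-0.097349 - (-0.753784))
       = 0.561738
Iteration 3:
  f(0.629961) = -0.097349
  f(0.561738) = 0.008479
  x_4 = 0.561738 - 0.008479×(0.561738 - 0.629961)/(0.008479 - (-0.097349))
       = 0.567204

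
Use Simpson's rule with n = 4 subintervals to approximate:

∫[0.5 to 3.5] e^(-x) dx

f(x) = e^(-x)
a = 0.5, b = 3.5, n = 4
h = (b - a)/n = 0.750000

Simpson's rule: (h/3)[f(x₀) + 4f(x₁) + 2f(x₂) + ... + f(xₙ)]

x_0 = 0.5000, f(x_0) = 0.606531, coefficient = 1
x_1 = 1.2500, f(x_1) = 0.286505, coefficient = 4
x_2 = 2.0000, f(x_2) = 0.135335, coefficient = 2
x_3 = 2.7500, f(x_3) = 0.063928, coefficient = 4
x_4 = 3.5000, f(x_4) = 0.030197, coefficient = 1

I ≈ (0.750000/3) × 2.309129 = 0.577282
Exact value: 0.576333
Error: 0.000949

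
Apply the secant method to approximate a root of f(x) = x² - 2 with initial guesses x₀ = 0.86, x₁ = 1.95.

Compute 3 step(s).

f(x) = x² - 2
x₀ = 0.86, x₁ = 1.95

Secant formula: x_{n+1} = x_n - f(x_n)(x_n - x_{n-1})/(f(x_n) - f(x_{n-1}))

Iteration 1:
  f(0.860000) = -1.260400
  f(1.950000) = 1.802500
  x_2 = 1.950000 - 1.802500×(1.950000 - 0.860000)/(1.802500 - (-1.260400))
       = 1.308541
Iteration 2:
  f(1.950000) = 1.802500
  f(1.308541) = -0.287721
  x_3 = 1.308541 - (-0.287721)×(1.308541 - 1.950000)/(-0.287721 - 1.802500)
       = 1.396838
Iteration 3:
  f(1.308541) = -0.287721
  f(1.396838) = -0.048843
  x_4 = 1.396838 - (-0.048843)×(1.396838 - 1.308541)/(-0.048843 - (-0.287721))
       = 1.414892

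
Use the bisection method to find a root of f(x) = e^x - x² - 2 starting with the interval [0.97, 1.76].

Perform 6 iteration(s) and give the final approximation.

f(x) = e^x - x² - 2
Initial interval: [0.97, 1.76]

Iteration 1:
  c_1 = (0.970000 + 1.760000)/2 = 1.365000
  f(c_1) = f(1.365000) = 0.052498
  f(a) × f(c) < 0, new interval: [0.970000, 1.365000]
Iteration 2:
  c_2 = (0.970000 + 1.365000)/2 = 1.167500
  f(c_2) = f(1.167500) = -0.149109
  f(a) × f(c) ≥ 0, new interval: [1.167500, 1.365000]
Iteration 3:
  c_3 = (1.167500 + 1.365000)/2 = 1.266250
  f(c_3) = f(1.266250) = -0.055865
  f(a) × f(c) ≥ 0, new interval: [1.266250, 1.365000]
Iteration 4:
  c_4 = (1.266250 + 1.365000)/2 = 1.315625
  f(c_4) = f(1.315625) = -0.003789
  f(a) × f(c) ≥ 0, new interval: [1.315625, 1.365000]
Iteration 5:
  c_5 = (1.315625 + 1.365000)/2 = 1.340313
  f(c_5) = f(1.340313) = 0.023800
  f(a) × f(c) < 0, new interval: [1.315625, 1.340313]
Iteration 6:
  c_6 = (1.315625 + 1.340313)/2 = 1.327969
  f(c_6) = f(1.327969) = 0.009870
  f(a) × f(c) < 0, new interval: [1.315625, 1.327969]

After 6 iteration(s), the approximation is c_6 = 1.327969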